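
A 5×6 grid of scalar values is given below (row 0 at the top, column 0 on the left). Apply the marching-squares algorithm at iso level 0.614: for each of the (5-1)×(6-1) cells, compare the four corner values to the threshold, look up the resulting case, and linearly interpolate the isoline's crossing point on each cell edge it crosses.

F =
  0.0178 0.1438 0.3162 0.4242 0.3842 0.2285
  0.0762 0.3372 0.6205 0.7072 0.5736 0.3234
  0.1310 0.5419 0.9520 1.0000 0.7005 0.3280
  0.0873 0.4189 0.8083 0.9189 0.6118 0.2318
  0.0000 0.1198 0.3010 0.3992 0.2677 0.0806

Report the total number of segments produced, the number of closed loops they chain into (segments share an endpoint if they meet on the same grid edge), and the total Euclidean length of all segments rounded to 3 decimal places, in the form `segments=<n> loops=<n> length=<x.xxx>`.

cell (0,1): code 0100 → (0.979,2.000)–(1.000,1.977)
cell (0,2): code 1100 → (0.671,3.000)–(0.979,2.000)
cell (0,3): code 1000 → (1.000,3.698)–(0.671,3.000)
cell (1,1): code 0110 → (1.000,1.977)–(2.000,1.176)
cell (1,3): code 1101 → (1.318,4.000)–(1.000,3.698)
cell (1,4): code 1000 → (2.000,4.232)–(1.318,4.000)
cell (2,1): code 0110 → (2.000,1.176)–(3.000,1.501)
cell (2,3): code 1011 → (3.000,3.993)–(2.975,4.000)
cell (2,4): code 0001 → (2.975,4.000)–(2.000,4.232)
cell (3,1): code 0010 → (3.000,1.501)–(3.383,2.000)
cell (3,2): code 0011 → (3.383,2.000)–(3.587,3.000)
cell (3,3): code 0001 → (3.587,3.000)–(3.000,3.993)
total: 12 segments, chained into 1 closed loop(s), length Σ = 9.172337

segments=12 loops=1 length=9.172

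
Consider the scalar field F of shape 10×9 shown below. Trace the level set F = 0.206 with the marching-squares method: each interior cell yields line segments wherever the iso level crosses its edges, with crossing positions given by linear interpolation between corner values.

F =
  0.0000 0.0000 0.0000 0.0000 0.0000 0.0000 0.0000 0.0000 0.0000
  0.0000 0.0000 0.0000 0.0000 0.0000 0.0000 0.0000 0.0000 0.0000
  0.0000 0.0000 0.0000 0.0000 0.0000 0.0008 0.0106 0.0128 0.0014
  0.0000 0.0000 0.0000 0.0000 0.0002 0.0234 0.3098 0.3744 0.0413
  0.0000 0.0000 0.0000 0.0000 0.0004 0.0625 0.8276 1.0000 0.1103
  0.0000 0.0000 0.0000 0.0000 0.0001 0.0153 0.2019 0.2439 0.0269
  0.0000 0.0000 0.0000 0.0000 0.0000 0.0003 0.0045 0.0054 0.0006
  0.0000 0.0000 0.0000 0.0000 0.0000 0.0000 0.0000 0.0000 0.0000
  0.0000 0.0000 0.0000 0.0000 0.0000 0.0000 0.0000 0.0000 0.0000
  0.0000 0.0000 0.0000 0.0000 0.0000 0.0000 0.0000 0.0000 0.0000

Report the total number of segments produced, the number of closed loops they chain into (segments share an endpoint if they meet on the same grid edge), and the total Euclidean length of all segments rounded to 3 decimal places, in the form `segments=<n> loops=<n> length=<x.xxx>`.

segments=10 loops=1 length=8.129

cell (2,5): code 0100 → (2.653,6.000)–(3.000,5.638)
cell (2,6): code 1100 → (2.534,7.000)–(2.653,6.000)
cell (2,7): code 1000 → (3.000,7.506)–(2.534,7.000)
cell (3,5): code 0110 → (3.000,5.638)–(4.000,5.188)
cell (3,7): code 1001 → (4.000,7.892)–(3.000,7.506)
cell (4,5): code 0010 → (4.000,5.188)–(4.993,6.000)
cell (4,6): code 0111 → (4.993,6.000)–(5.000,6.098)
cell (4,7): code 1001 → (5.000,7.175)–(4.000,7.892)
cell (5,6): code 0010 → (5.000,6.098)–(5.159,7.000)
cell (5,7): code 0001 → (5.159,7.000)–(5.000,7.175)
total: 10 segments, chained into 1 closed loop(s), length Σ = 8.129451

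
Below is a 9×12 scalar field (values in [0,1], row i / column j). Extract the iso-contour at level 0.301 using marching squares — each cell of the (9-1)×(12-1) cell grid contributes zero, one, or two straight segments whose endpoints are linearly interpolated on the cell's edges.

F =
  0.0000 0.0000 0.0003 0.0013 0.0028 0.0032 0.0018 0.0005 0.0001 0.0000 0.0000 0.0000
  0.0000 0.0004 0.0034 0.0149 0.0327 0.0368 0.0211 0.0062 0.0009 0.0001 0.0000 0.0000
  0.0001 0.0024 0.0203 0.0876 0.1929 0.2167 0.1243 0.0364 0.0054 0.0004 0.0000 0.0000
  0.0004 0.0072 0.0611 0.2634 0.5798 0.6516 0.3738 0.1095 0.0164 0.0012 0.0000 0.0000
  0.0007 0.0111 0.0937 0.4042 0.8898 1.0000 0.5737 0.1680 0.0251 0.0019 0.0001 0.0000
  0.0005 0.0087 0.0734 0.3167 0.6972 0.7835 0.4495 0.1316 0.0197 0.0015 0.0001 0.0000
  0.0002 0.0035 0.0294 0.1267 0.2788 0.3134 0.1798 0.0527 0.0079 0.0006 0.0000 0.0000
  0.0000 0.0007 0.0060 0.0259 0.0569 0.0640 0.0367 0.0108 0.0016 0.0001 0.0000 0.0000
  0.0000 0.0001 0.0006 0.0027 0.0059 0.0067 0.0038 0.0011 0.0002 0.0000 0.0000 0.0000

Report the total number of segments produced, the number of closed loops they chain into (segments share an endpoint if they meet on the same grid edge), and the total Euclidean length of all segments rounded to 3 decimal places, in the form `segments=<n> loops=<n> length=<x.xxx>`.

segments=16 loops=1 length=12.169

cell (2,3): code 0100 → (2.279,4.000)–(3.000,3.119)
cell (2,4): code 1100 → (2.194,5.000)–(2.279,4.000)
cell (2,5): code 1100 → (2.708,6.000)–(2.194,5.000)
cell (2,6): code 1000 → (3.000,6.275)–(2.708,6.000)
cell (3,2): code 0100 → (3.267,3.000)–(4.000,2.668)
cell (3,3): code 1110 → (3.000,3.119)–(3.267,3.000)
cell (3,6): code 1001 → (4.000,6.672)–(3.000,6.275)
cell (4,2): code 0110 → (4.000,2.668)–(5.000,2.935)
cell (4,6): code 1001 → (5.000,6.467)–(4.000,6.672)
cell (5,2): code 0010 → (5.000,2.935)–(5.083,3.000)
cell (5,3): code 0011 → (5.083,3.000)–(5.947,4.000)
cell (5,4): code 0111 → (5.947,4.000)–(6.000,4.642)
cell (5,5): code 1011 → (6.000,5.093)–(5.551,6.000)
cell (5,6): code 0001 → (5.551,6.000)–(5.000,6.467)
cell (6,4): code 0010 → (6.000,4.642)–(6.050,5.000)
cell (6,5): code 0001 → (6.050,5.000)–(6.000,5.093)
total: 16 segments, chained into 1 closed loop(s), length Σ = 12.168672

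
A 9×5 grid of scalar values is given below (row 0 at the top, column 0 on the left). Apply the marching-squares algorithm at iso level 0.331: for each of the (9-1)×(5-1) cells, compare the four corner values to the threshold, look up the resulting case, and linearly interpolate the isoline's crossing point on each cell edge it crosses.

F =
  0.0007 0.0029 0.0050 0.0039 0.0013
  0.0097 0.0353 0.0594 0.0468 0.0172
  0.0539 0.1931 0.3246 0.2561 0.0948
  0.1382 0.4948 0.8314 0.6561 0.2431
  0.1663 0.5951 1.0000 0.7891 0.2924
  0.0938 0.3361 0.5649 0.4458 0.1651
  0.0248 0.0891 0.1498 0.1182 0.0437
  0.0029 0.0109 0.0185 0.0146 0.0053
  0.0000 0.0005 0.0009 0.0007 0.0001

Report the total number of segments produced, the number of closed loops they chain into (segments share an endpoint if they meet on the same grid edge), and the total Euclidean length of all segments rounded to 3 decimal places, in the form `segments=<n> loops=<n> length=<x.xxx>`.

cell (2,0): code 0100 → (2.457,1.000)–(3.000,0.541)
cell (2,1): code 1100 → (2.013,2.000)–(2.457,1.000)
cell (2,2): code 1100 → (2.187,3.000)–(2.013,2.000)
cell (2,3): code 1000 → (3.000,3.787)–(2.187,3.000)
cell (3,0): code 0110 → (3.000,0.541)–(4.000,0.384)
cell (3,3): code 1001 → (4.000,3.922)–(3.000,3.787)
cell (4,0): code 0110 → (4.000,0.384)–(5.000,0.979)
cell (4,3): code 1001 → (5.000,3.409)–(4.000,3.922)
cell (5,0): code 0010 → (5.000,0.979)–(5.021,1.000)
cell (5,1): code 0011 → (5.021,1.000)–(5.563,2.000)
cell (5,2): code 0011 → (5.563,2.000)–(5.350,3.000)
cell (5,3): code 0001 → (5.350,3.000)–(5.000,3.409)
total: 12 segments, chained into 1 closed loop(s), length Σ = 10.989282

segments=12 loops=1 length=10.989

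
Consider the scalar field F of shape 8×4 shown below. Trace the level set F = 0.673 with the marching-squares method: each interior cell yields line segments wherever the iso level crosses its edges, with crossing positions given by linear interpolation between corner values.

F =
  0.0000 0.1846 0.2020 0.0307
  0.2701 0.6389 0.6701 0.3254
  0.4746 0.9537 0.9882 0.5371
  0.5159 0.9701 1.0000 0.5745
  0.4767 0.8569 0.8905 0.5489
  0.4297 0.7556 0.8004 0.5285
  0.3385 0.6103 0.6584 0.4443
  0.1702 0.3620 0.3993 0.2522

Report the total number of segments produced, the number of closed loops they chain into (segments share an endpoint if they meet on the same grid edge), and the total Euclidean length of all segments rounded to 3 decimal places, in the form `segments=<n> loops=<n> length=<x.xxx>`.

segments=12 loops=1 length=12.040

cell (1,0): code 0100 → (1.108,1.000)–(2.000,0.414)
cell (1,1): code 1100 → (1.009,2.000)–(1.108,1.000)
cell (1,2): code 1000 → (2.000,2.699)–(1.009,2.000)
cell (2,0): code 0110 → (2.000,0.414)–(3.000,0.346)
cell (2,2): code 1001 → (3.000,2.769)–(2.000,2.699)
cell (3,0): code 0110 → (3.000,0.346)–(4.000,0.516)
cell (3,2): code 1001 → (4.000,2.637)–(3.000,2.769)
cell (4,0): code 0110 → (4.000,0.516)–(5.000,0.747)
cell (4,2): code 1001 → (5.000,2.469)–(4.000,2.637)
cell (5,0): code 0010 → (5.000,0.747)–(5.568,1.000)
cell (5,1): code 0011 → (5.568,1.000)–(5.897,2.000)
cell (5,2): code 0001 → (5.897,2.000)–(5.000,2.469)
total: 12 segments, chained into 1 closed loop(s), length Σ = 12.039565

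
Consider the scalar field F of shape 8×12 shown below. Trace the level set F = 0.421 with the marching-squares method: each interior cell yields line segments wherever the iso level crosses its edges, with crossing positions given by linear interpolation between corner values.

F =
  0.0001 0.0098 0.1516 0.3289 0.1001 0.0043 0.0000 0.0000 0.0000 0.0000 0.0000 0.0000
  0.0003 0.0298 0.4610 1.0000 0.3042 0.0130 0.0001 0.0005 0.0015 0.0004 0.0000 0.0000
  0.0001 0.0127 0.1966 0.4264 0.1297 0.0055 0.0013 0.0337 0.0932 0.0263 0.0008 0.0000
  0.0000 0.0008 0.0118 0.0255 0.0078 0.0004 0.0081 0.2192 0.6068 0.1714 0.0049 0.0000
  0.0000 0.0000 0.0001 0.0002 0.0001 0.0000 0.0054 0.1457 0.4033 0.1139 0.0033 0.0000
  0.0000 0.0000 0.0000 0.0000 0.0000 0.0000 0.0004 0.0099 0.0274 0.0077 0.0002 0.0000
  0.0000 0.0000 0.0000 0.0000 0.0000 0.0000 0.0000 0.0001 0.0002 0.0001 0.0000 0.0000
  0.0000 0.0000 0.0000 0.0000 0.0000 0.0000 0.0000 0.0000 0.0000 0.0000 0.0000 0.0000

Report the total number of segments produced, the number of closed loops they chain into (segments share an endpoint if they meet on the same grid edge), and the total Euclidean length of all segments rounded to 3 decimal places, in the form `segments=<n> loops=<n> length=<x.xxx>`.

cell (0,1): code 0100 → (0.871,2.000)–(1.000,1.907)
cell (0,2): code 1100 → (0.137,3.000)–(0.871,2.000)
cell (0,3): code 1000 → (1.000,3.832)–(0.137,3.000)
cell (1,1): code 0010 → (1.000,1.907)–(1.151,2.000)
cell (1,2): code 0111 → (1.151,2.000)–(2.000,2.977)
cell (1,3): code 1001 → (2.000,3.018)–(1.000,3.832)
cell (2,2): code 0010 → (2.000,2.977)–(2.013,3.000)
cell (2,3): code 0001 → (2.013,3.000)–(2.000,3.018)
cell (2,7): code 0100 → (2.638,8.000)–(3.000,7.521)
cell (2,8): code 1000 → (3.000,8.427)–(2.638,8.000)
cell (3,7): code 0010 → (3.000,7.521)–(3.913,8.000)
cell (3,8): code 0001 → (3.913,8.000)–(3.000,8.427)
total: 12 segments, chained into 2 closed loop(s), length Σ = 8.607317

segments=12 loops=2 length=8.607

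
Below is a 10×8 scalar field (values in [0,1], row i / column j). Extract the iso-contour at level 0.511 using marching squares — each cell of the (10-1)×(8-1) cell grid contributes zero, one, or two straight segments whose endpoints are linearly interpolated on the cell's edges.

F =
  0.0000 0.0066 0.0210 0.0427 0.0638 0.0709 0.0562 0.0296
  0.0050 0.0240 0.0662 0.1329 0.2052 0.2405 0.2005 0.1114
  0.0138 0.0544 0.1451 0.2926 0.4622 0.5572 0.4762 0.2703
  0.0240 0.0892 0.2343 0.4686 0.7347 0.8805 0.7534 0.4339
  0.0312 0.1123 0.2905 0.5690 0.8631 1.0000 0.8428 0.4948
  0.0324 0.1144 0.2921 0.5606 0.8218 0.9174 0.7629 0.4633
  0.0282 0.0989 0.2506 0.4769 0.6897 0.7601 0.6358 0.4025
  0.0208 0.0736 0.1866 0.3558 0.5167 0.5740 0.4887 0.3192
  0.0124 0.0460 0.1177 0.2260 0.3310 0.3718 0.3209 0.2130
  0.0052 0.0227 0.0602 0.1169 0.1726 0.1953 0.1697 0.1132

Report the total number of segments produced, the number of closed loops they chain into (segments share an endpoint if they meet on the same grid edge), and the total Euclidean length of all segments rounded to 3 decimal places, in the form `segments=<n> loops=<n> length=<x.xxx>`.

cell (1,4): code 0100 → (1.854,5.000)–(2.000,4.514)
cell (1,5): code 1000 → (2.000,5.570)–(1.854,5.000)
cell (2,3): code 0100 → (2.179,4.000)–(3.000,3.159)
cell (2,4): code 1110 → (2.000,4.514)–(2.179,4.000)
cell (2,5): code 1101 → (2.126,6.000)–(2.000,5.570)
cell (2,6): code 1000 → (3.000,6.759)–(2.126,6.000)
cell (3,2): code 0100 → (3.422,3.000)–(4.000,2.792)
cell (3,3): code 1110 → (3.000,3.159)–(3.422,3.000)
cell (3,6): code 1001 → (4.000,6.953)–(3.000,6.759)
cell (4,2): code 0110 → (4.000,2.792)–(5.000,2.815)
cell (4,6): code 1001 → (5.000,6.841)–(4.000,6.953)
cell (5,2): code 0010 → (5.000,2.815)–(5.593,3.000)
cell (5,3): code 0111 → (5.593,3.000)–(6.000,3.160)
cell (5,6): code 1001 → (6.000,6.535)–(5.000,6.841)
cell (6,3): code 0110 → (6.000,3.160)–(7.000,3.965)
cell (6,5): code 1011 → (7.000,5.739)–(6.848,6.000)
cell (6,6): code 0001 → (6.848,6.000)–(6.000,6.535)
cell (7,3): code 0010 → (7.000,3.965)–(7.031,4.000)
cell (7,4): code 0011 → (7.031,4.000)–(7.312,5.000)
cell (7,5): code 0001 → (7.312,5.000)–(7.000,5.739)
total: 20 segments, chained into 1 closed loop(s), length Σ = 15.091514

segments=20 loops=1 length=15.092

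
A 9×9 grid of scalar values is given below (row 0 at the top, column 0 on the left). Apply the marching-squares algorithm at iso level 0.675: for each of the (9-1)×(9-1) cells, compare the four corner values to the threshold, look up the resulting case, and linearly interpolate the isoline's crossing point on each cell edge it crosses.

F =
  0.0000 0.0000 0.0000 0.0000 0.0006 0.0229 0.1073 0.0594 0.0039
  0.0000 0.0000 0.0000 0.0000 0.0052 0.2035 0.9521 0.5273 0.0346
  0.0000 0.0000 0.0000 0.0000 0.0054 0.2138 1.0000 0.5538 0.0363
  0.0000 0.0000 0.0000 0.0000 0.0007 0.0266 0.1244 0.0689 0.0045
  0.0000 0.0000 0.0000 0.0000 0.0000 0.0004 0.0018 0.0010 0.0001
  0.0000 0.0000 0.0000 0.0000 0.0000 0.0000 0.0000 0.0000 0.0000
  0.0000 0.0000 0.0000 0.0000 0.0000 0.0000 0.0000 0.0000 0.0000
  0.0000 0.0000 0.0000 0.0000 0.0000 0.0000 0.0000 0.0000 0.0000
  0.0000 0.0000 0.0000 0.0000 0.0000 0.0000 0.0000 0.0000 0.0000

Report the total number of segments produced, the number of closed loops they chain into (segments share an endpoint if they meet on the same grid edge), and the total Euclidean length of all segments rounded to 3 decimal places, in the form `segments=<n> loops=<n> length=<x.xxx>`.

cell (0,5): code 0100 → (0.672,6.000)–(1.000,5.630)
cell (0,6): code 1000 → (1.000,6.652)–(0.672,6.000)
cell (1,5): code 0110 → (1.000,5.630)–(2.000,5.587)
cell (1,6): code 1001 → (2.000,6.728)–(1.000,6.652)
cell (2,5): code 0010 → (2.000,5.587)–(2.371,6.000)
cell (2,6): code 0001 → (2.371,6.000)–(2.000,6.728)
total: 6 segments, chained into 1 closed loop(s), length Σ = 4.601591

segments=6 loops=1 length=4.602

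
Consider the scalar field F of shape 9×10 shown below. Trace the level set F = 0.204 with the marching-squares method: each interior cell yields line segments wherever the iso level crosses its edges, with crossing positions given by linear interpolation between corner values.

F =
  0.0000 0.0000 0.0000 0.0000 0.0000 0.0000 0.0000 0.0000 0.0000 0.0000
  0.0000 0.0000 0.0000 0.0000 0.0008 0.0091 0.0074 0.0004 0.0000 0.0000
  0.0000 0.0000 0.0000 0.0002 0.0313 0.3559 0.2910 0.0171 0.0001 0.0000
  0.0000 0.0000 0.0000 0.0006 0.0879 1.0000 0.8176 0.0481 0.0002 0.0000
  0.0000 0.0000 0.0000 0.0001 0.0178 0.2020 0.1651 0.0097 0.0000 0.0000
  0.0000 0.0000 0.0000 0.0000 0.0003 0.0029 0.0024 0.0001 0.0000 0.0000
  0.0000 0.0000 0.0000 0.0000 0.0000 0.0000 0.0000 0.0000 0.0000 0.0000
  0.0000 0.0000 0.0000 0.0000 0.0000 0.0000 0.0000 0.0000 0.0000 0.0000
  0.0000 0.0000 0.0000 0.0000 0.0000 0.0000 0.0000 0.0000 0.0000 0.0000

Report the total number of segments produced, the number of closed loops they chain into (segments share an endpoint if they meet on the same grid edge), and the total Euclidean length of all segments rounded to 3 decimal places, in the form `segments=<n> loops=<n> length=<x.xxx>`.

cell (1,4): code 0100 → (1.562,5.000)–(2.000,4.532)
cell (1,5): code 1100 → (1.693,6.000)–(1.562,5.000)
cell (1,6): code 1000 → (2.000,6.318)–(1.693,6.000)
cell (2,4): code 0110 → (2.000,4.532)–(3.000,4.127)
cell (2,6): code 1001 → (3.000,6.797)–(2.000,6.318)
cell (3,4): code 0010 → (3.000,4.127)–(3.997,5.000)
cell (3,5): code 0011 → (3.997,5.000)–(3.940,6.000)
cell (3,6): code 0001 → (3.940,6.000)–(3.000,6.797)
total: 8 segments, chained into 1 closed loop(s), length Σ = 7.839021

segments=8 loops=1 length=7.839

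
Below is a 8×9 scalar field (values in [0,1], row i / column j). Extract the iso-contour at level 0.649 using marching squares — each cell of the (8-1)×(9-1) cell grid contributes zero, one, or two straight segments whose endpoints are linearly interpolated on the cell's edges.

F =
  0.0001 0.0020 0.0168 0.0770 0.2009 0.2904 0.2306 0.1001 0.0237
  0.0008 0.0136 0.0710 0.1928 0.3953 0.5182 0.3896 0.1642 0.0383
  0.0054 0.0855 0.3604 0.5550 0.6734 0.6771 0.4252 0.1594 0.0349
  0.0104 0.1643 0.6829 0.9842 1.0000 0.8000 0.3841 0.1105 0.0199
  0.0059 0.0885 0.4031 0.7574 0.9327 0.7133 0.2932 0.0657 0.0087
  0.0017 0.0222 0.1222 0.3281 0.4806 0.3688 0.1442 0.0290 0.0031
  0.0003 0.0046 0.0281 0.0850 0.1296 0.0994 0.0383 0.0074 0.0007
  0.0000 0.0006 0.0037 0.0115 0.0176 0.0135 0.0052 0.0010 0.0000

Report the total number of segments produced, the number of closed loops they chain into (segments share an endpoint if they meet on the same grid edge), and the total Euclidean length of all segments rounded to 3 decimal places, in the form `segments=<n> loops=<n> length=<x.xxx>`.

cell (1,3): code 0100 → (1.912,4.000)–(2.000,3.794)
cell (1,4): code 1100 → (1.823,5.000)–(1.912,4.000)
cell (1,5): code 1000 → (2.000,5.112)–(1.823,5.000)
cell (2,1): code 0100 → (2.895,2.000)–(3.000,1.935)
cell (2,2): code 1100 → (2.219,3.000)–(2.895,2.000)
cell (2,3): code 1110 → (2.000,3.794)–(2.219,3.000)
cell (2,5): code 1001 → (3.000,5.363)–(2.000,5.112)
cell (3,1): code 0010 → (3.000,1.935)–(3.121,2.000)
cell (3,2): code 0111 → (3.121,2.000)–(4.000,2.694)
cell (3,5): code 1001 → (4.000,5.153)–(3.000,5.363)
cell (4,2): code 0010 → (4.000,2.694)–(4.253,3.000)
cell (4,3): code 0011 → (4.253,3.000)–(4.628,4.000)
cell (4,4): code 0011 → (4.628,4.000)–(4.187,5.000)
cell (4,5): code 0001 → (4.187,5.000)–(4.000,5.153)
total: 14 segments, chained into 1 closed loop(s), length Σ = 9.700791

segments=14 loops=1 length=9.701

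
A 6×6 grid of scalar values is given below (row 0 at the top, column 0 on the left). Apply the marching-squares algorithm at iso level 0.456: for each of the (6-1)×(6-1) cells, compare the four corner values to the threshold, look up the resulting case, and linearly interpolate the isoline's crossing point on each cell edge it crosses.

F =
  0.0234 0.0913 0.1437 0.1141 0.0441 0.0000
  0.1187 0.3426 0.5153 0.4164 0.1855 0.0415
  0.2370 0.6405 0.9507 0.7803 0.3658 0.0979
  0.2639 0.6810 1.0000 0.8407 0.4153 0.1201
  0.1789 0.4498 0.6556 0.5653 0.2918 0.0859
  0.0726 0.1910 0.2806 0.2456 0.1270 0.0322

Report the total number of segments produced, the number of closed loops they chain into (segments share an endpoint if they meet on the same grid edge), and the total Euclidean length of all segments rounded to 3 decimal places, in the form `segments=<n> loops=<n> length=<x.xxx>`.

segments=14 loops=1 length=11.063

cell (0,1): code 0100 → (0.840,2.000)–(1.000,1.657)
cell (0,2): code 1000 → (1.000,2.600)–(0.840,2.000)
cell (1,0): code 0100 → (1.381,1.000)–(2.000,0.543)
cell (1,1): code 1110 → (1.000,1.657)–(1.381,1.000)
cell (1,2): code 1101 → (1.109,3.000)–(1.000,2.600)
cell (1,3): code 1000 → (2.000,3.782)–(1.109,3.000)
cell (2,0): code 0110 → (2.000,0.543)–(3.000,0.461)
cell (2,3): code 1001 → (3.000,3.904)–(2.000,3.782)
cell (3,0): code 0010 → (3.000,0.461)–(3.973,1.000)
cell (3,1): code 0111 → (3.973,1.000)–(4.000,1.030)
cell (3,3): code 1001 → (4.000,3.400)–(3.000,3.904)
cell (4,1): code 0010 → (4.000,1.030)–(4.532,2.000)
cell (4,2): code 0011 → (4.532,2.000)–(4.342,3.000)
cell (4,3): code 0001 → (4.342,3.000)–(4.000,3.400)
total: 14 segments, chained into 1 closed loop(s), length Σ = 11.062909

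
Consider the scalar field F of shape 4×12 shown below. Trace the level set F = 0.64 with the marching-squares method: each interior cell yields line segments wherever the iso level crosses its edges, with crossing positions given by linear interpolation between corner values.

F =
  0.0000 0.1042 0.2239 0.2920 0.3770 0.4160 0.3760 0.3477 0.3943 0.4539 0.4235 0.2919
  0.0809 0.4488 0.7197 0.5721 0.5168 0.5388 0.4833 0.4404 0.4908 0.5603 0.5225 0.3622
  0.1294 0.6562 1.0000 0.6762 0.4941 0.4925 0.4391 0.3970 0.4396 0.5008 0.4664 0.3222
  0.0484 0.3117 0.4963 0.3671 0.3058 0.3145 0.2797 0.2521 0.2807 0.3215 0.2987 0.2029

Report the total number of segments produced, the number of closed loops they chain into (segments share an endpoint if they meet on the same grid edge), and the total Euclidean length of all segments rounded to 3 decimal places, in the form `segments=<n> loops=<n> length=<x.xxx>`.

segments=10 loops=1 length=5.997

cell (0,1): code 0100 → (0.839,2.000)–(1.000,1.706)
cell (0,2): code 1000 → (1.000,2.540)–(0.839,2.000)
cell (1,0): code 0100 → (1.922,1.000)–(2.000,0.969)
cell (1,1): code 1110 → (1.000,1.706)–(1.922,1.000)
cell (1,2): code 1101 → (1.652,3.000)–(1.000,2.540)
cell (1,3): code 1000 → (2.000,3.199)–(1.652,3.000)
cell (2,0): code 0010 → (2.000,0.969)–(2.047,1.000)
cell (2,1): code 0011 → (2.047,1.000)–(2.715,2.000)
cell (2,2): code 0011 → (2.715,2.000)–(2.117,3.000)
cell (2,3): code 0001 → (2.117,3.000)–(2.000,3.199)
total: 10 segments, chained into 1 closed loop(s), length Σ = 5.996642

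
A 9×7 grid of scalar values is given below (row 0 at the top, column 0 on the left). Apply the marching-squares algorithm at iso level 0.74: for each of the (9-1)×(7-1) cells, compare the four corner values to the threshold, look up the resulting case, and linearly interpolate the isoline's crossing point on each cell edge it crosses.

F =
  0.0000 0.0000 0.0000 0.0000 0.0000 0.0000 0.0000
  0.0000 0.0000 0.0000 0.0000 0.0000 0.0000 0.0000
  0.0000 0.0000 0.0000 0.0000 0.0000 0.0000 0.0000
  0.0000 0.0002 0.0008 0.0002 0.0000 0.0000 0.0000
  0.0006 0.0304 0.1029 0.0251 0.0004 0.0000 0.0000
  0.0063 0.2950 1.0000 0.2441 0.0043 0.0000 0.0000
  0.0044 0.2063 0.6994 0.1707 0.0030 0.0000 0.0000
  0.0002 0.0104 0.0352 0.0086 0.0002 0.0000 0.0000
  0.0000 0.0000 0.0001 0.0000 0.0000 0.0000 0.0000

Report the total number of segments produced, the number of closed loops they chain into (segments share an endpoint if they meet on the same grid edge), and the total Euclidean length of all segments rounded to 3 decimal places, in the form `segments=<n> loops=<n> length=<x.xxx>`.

segments=4 loops=1 length=2.790

cell (4,1): code 0100 → (4.710,2.000)–(5.000,1.631)
cell (4,2): code 1000 → (5.000,2.344)–(4.710,2.000)
cell (5,1): code 0010 → (5.000,1.631)–(5.865,2.000)
cell (5,2): code 0001 → (5.865,2.000)–(5.000,2.344)
total: 4 segments, chained into 1 closed loop(s), length Σ = 2.789932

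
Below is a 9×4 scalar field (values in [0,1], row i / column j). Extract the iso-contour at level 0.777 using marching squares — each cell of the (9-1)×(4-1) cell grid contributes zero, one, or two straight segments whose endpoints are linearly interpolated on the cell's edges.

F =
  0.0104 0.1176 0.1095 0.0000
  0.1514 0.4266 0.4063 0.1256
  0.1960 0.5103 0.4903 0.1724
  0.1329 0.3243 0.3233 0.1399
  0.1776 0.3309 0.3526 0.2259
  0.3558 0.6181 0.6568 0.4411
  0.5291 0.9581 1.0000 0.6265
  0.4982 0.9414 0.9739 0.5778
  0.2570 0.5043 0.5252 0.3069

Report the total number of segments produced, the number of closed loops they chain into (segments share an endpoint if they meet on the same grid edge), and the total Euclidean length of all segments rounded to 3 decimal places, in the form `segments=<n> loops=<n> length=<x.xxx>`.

segments=8 loops=1 length=6.768

cell (5,0): code 0100 → (5.467,1.000)–(6.000,0.578)
cell (5,1): code 1100 → (5.350,2.000)–(5.467,1.000)
cell (5,2): code 1000 → (6.000,2.597)–(5.350,2.000)
cell (6,0): code 0110 → (6.000,0.578)–(7.000,0.629)
cell (6,2): code 1001 → (7.000,2.497)–(6.000,2.597)
cell (7,0): code 0010 → (7.000,0.629)–(7.376,1.000)
cell (7,1): code 0011 → (7.376,1.000)–(7.439,2.000)
cell (7,2): code 0001 → (7.439,2.000)–(7.000,2.497)
total: 8 segments, chained into 1 closed loop(s), length Σ = 6.768499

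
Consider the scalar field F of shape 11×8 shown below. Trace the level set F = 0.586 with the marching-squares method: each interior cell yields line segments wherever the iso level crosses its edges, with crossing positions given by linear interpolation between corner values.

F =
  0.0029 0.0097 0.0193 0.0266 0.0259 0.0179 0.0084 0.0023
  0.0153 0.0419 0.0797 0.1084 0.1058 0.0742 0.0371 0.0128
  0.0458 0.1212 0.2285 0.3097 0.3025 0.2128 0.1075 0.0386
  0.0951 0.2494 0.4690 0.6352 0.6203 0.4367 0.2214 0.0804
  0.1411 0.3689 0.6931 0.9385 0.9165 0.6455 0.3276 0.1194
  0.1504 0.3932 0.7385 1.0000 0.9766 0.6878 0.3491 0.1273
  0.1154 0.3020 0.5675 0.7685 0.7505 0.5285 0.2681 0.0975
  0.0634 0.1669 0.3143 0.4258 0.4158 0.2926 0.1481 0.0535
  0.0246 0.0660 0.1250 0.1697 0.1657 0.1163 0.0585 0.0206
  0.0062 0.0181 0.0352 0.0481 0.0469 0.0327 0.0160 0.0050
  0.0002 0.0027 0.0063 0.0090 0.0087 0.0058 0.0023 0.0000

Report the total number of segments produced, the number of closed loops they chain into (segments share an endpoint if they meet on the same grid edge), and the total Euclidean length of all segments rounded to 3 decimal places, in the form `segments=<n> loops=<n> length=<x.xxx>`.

segments=16 loops=1 length=11.673

cell (2,2): code 0100 → (2.849,3.000)–(3.000,2.704)
cell (2,3): code 1100 → (2.892,4.000)–(2.849,3.000)
cell (2,4): code 1000 → (3.000,4.187)–(2.892,4.000)
cell (3,1): code 0100 → (3.522,2.000)–(4.000,1.670)
cell (3,2): code 1110 → (3.000,2.704)–(3.522,2.000)
cell (3,4): code 1101 → (3.715,5.000)–(3.000,4.187)
cell (3,5): code 1000 → (4.000,5.187)–(3.715,5.000)
cell (4,1): code 0110 → (4.000,1.670)–(5.000,1.558)
cell (4,5): code 1001 → (5.000,5.301)–(4.000,5.187)
cell (5,1): code 0010 → (5.000,1.558)–(5.892,2.000)
cell (5,2): code 0111 → (5.892,2.000)–(6.000,2.092)
cell (5,4): code 1011 → (6.000,4.741)–(5.639,5.000)
cell (5,5): code 0001 → (5.639,5.000)–(5.000,5.301)
cell (6,2): code 0010 → (6.000,2.092)–(6.533,3.000)
cell (6,3): code 0011 → (6.533,3.000)–(6.491,4.000)
cell (6,4): code 0001 → (6.491,4.000)–(6.000,4.741)
total: 16 segments, chained into 1 closed loop(s), length Σ = 11.673154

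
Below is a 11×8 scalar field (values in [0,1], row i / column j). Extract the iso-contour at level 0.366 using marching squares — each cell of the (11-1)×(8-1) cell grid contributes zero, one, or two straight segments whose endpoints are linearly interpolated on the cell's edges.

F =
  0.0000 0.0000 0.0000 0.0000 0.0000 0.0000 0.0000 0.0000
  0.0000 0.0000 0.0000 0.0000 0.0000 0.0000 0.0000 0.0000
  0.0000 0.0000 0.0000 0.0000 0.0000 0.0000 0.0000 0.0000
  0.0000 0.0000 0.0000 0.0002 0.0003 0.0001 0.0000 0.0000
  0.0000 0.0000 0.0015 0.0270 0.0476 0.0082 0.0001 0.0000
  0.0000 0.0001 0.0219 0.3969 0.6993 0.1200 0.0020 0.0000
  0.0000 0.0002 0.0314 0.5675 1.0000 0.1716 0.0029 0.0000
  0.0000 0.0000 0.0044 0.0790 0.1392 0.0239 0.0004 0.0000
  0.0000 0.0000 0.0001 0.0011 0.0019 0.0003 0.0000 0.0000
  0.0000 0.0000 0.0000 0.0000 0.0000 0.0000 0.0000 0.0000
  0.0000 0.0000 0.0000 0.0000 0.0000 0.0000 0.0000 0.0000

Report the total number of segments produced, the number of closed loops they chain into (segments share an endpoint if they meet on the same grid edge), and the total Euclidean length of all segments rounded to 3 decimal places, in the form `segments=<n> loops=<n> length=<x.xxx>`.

cell (4,2): code 0100 → (4.916,3.000)–(5.000,2.918)
cell (4,3): code 1100 → (4.489,4.000)–(4.916,3.000)
cell (4,4): code 1000 → (5.000,4.575)–(4.489,4.000)
cell (5,2): code 0110 → (5.000,2.918)–(6.000,2.624)
cell (5,4): code 1001 → (6.000,4.765)–(5.000,4.575)
cell (6,2): code 0010 → (6.000,2.624)–(6.412,3.000)
cell (6,3): code 0011 → (6.412,3.000)–(6.737,4.000)
cell (6,4): code 0001 → (6.737,4.000)–(6.000,4.765)
total: 8 segments, chained into 1 closed loop(s), length Σ = 6.706300

segments=8 loops=1 length=6.706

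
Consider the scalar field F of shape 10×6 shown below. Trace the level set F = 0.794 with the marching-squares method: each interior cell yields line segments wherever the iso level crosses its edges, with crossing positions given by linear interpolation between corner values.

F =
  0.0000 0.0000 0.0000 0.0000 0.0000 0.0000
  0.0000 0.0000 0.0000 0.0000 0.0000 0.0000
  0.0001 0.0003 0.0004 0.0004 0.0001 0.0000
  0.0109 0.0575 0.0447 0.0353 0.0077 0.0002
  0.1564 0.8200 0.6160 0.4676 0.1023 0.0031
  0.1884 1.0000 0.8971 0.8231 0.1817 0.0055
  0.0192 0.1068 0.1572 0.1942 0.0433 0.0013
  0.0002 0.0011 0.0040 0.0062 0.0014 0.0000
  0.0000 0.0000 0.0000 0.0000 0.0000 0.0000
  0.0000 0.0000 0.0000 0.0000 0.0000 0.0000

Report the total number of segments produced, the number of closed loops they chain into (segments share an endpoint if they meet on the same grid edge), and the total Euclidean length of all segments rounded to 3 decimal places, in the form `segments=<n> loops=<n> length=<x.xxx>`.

cell (3,0): code 0100 → (3.966,1.000)–(4.000,0.961)
cell (3,1): code 1000 → (4.000,1.127)–(3.966,1.000)
cell (4,0): code 0110 → (4.000,0.961)–(5.000,0.746)
cell (4,1): code 1101 → (4.633,2.000)–(4.000,1.127)
cell (4,2): code 1100 → (4.918,3.000)–(4.633,2.000)
cell (4,3): code 1000 → (5.000,3.045)–(4.918,3.000)
cell (5,0): code 0010 → (5.000,0.746)–(5.231,1.000)
cell (5,1): code 0011 → (5.231,1.000)–(5.139,2.000)
cell (5,2): code 0011 → (5.139,2.000)–(5.046,3.000)
cell (5,3): code 0001 → (5.046,3.000)–(5.000,3.045)
total: 10 segments, chained into 1 closed loop(s), length Σ = 5.834377

segments=10 loops=1 length=5.834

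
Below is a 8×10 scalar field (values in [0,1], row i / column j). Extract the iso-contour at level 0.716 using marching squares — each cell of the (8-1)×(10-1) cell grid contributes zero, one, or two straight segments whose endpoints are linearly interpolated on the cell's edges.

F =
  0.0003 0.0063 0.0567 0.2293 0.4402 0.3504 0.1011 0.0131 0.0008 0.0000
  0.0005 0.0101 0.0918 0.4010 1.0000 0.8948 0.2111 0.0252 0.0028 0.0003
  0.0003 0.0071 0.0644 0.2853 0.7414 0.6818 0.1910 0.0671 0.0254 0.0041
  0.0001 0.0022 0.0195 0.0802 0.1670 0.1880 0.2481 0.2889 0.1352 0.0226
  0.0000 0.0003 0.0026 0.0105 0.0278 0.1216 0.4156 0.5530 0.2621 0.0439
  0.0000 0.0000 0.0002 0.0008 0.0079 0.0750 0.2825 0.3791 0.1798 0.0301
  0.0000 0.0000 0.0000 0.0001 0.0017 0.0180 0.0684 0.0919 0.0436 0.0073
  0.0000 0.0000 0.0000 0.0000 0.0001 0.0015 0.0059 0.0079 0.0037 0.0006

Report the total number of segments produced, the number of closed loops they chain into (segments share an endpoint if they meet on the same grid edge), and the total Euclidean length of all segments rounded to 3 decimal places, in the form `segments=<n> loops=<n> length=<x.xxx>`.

cell (0,3): code 0100 → (0.493,4.000)–(1.000,3.526)
cell (0,4): code 1100 → (0.672,5.000)–(0.493,4.000)
cell (0,5): code 1000 → (1.000,5.262)–(0.672,5.000)
cell (1,3): code 0110 → (1.000,3.526)–(2.000,3.944)
cell (1,4): code 1011 → (2.000,4.426)–(1.839,5.000)
cell (1,5): code 0001 → (1.839,5.000)–(1.000,5.262)
cell (2,3): code 0010 → (2.000,3.944)–(2.044,4.000)
cell (2,4): code 0001 → (2.044,4.000)–(2.000,4.426)
total: 8 segments, chained into 1 closed loop(s), length Σ = 5.188778

segments=8 loops=1 length=5.189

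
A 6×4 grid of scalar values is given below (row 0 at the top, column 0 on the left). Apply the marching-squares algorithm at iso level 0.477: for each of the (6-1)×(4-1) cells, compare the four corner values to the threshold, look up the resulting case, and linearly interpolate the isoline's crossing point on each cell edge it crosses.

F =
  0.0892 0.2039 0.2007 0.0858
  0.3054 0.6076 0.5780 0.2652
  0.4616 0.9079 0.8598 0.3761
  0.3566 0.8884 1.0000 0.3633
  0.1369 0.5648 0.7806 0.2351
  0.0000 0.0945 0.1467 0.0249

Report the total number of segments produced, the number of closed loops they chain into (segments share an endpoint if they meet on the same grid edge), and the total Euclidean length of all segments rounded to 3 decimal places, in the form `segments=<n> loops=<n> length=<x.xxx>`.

segments=12 loops=1 length=10.455

cell (0,0): code 0100 → (0.676,1.000)–(1.000,0.568)
cell (0,1): code 1100 → (0.732,2.000)–(0.676,1.000)
cell (0,2): code 1000 → (1.000,2.323)–(0.732,2.000)
cell (1,0): code 0110 → (1.000,0.568)–(2.000,0.035)
cell (1,2): code 1001 → (2.000,2.791)–(1.000,2.323)
cell (2,0): code 0110 → (2.000,0.035)–(3.000,0.226)
cell (2,2): code 1001 → (3.000,2.821)–(2.000,2.791)
cell (3,0): code 0110 → (3.000,0.226)–(4.000,0.795)
cell (3,2): code 1001 → (4.000,2.557)–(3.000,2.821)
cell (4,0): code 0010 → (4.000,0.795)–(4.187,1.000)
cell (4,1): code 0011 → (4.187,1.000)–(4.479,2.000)
cell (4,2): code 0001 → (4.479,2.000)–(4.000,2.557)
total: 12 segments, chained into 1 closed loop(s), length Σ = 10.455392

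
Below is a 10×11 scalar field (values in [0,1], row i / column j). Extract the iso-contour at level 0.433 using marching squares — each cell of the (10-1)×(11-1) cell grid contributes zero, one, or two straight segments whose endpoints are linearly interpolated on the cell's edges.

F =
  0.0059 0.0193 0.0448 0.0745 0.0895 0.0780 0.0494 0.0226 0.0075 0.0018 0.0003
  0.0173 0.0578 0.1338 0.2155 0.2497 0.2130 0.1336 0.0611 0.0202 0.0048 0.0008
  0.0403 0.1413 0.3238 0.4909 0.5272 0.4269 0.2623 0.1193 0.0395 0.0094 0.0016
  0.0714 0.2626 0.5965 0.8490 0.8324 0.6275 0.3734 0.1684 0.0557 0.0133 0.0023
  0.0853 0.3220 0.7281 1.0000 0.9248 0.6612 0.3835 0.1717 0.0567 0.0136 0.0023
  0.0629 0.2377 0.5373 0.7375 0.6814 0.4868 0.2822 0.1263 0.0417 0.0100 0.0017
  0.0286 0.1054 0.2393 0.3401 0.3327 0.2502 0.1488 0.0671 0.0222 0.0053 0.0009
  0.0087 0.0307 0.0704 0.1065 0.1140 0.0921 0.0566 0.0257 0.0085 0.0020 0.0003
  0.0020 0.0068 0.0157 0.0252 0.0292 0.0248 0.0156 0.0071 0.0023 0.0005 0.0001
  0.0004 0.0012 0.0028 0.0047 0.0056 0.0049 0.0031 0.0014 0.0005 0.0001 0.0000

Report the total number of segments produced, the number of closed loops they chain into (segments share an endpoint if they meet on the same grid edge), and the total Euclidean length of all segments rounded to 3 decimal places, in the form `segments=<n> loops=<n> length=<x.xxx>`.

cell (1,2): code 0100 → (1.790,3.000)–(2.000,2.654)
cell (1,3): code 1100 → (1.661,4.000)–(1.790,3.000)
cell (1,4): code 1000 → (2.000,4.939)–(1.661,4.000)
cell (2,1): code 0100 → (2.400,2.000)–(3.000,1.510)
cell (2,2): code 1110 → (2.000,2.654)–(2.400,2.000)
cell (2,4): code 1101 → (2.030,5.000)–(2.000,4.939)
cell (2,5): code 1000 → (3.000,5.765)–(2.030,5.000)
cell (3,1): code 0110 → (3.000,1.510)–(4.000,1.273)
cell (3,5): code 1001 → (4.000,5.822)–(3.000,5.765)
cell (4,1): code 0110 → (4.000,1.273)–(5.000,1.652)
cell (4,5): code 1001 → (5.000,5.263)–(4.000,5.822)
cell (5,1): code 0010 → (5.000,1.652)–(5.350,2.000)
cell (5,2): code 0011 → (5.350,2.000)–(5.766,3.000)
cell (5,3): code 0011 → (5.766,3.000)–(5.712,4.000)
cell (5,4): code 0011 → (5.712,4.000)–(5.227,5.000)
cell (5,5): code 0001 → (5.227,5.000)–(5.000,5.263)
total: 16 segments, chained into 1 closed loop(s), length Σ = 13.537479

segments=16 loops=1 length=13.537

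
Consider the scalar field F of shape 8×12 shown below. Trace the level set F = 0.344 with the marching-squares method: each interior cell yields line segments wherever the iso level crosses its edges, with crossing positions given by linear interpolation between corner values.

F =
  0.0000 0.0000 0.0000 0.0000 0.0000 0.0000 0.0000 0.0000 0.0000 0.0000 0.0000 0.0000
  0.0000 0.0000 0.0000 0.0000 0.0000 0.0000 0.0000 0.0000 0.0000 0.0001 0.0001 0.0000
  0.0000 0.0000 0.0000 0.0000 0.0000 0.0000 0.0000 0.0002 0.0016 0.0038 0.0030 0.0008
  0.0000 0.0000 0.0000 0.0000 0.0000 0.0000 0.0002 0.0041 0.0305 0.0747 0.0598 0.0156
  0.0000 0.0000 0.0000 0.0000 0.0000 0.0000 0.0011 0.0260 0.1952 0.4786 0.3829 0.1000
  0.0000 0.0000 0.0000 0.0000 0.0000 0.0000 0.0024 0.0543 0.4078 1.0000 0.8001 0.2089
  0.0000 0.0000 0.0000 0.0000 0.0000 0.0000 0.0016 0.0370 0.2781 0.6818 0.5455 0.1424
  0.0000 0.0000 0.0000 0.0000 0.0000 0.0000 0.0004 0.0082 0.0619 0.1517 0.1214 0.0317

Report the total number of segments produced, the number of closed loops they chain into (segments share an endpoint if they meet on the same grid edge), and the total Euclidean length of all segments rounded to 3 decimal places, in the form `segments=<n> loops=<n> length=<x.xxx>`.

segments=12 loops=1 length=9.043

cell (3,8): code 0100 → (3.667,9.000)–(4.000,8.525)
cell (3,9): code 1100 → (3.880,10.000)–(3.667,9.000)
cell (3,10): code 1000 → (4.000,10.138)–(3.880,10.000)
cell (4,7): code 0100 → (4.700,8.000)–(5.000,7.820)
cell (4,8): code 1110 → (4.000,8.525)–(4.700,8.000)
cell (4,10): code 1001 → (5.000,10.771)–(4.000,10.138)
cell (5,7): code 0010 → (5.000,7.820)–(5.492,8.000)
cell (5,8): code 0111 → (5.492,8.000)–(6.000,8.163)
cell (5,10): code 1001 → (6.000,10.500)–(5.000,10.771)
cell (6,8): code 0010 → (6.000,8.163)–(6.637,9.000)
cell (6,9): code 0011 → (6.637,9.000)–(6.475,10.000)
cell (6,10): code 0001 → (6.475,10.000)–(6.000,10.500)
total: 12 segments, chained into 1 closed loop(s), length Σ = 9.042895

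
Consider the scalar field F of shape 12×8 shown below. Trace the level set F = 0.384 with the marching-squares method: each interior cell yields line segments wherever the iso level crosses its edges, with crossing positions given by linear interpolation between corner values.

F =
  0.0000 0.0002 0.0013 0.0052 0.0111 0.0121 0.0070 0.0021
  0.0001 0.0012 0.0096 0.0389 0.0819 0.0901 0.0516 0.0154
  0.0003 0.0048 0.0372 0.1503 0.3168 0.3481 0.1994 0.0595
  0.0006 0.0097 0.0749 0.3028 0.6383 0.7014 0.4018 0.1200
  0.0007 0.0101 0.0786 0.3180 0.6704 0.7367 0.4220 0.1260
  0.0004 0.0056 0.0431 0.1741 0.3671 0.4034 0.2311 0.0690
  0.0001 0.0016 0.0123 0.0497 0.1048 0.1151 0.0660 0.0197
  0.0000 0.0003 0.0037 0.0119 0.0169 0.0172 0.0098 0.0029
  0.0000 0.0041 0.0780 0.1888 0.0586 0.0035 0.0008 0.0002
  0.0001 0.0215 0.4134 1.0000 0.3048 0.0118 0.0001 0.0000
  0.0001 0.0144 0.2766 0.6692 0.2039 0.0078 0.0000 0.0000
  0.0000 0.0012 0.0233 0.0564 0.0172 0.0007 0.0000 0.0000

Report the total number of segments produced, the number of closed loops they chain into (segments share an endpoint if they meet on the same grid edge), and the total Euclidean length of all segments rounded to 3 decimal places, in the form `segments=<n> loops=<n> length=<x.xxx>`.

cell (2,3): code 0100 → (2.209,4.000)–(3.000,3.242)
cell (2,4): code 1100 → (2.102,5.000)–(2.209,4.000)
cell (2,5): code 1100 → (2.912,6.000)–(2.102,5.000)
cell (2,6): code 1000 → (3.000,6.063)–(2.912,6.000)
cell (3,3): code 0110 → (3.000,3.242)–(4.000,3.187)
cell (3,6): code 1001 → (4.000,6.128)–(3.000,6.063)
cell (4,3): code 0010 → (4.000,3.187)–(4.944,4.000)
cell (4,4): code 0111 → (4.944,4.000)–(5.000,4.466)
cell (4,5): code 1011 → (5.000,5.113)–(4.199,6.000)
cell (4,6): code 0001 → (4.199,6.000)–(4.000,6.128)
cell (5,4): code 0010 → (5.000,4.466)–(5.067,5.000)
cell (5,5): code 0001 → (5.067,5.000)–(5.000,5.113)
cell (8,1): code 0100 → (8.912,2.000)–(9.000,1.925)
cell (8,2): code 1100 → (8.241,3.000)–(8.912,2.000)
cell (8,3): code 1000 → (9.000,3.886)–(8.241,3.000)
cell (9,1): code 0010 → (9.000,1.925)–(9.215,2.000)
cell (9,2): code 0111 → (9.215,2.000)–(10.000,2.274)
cell (9,3): code 1001 → (10.000,3.613)–(9.000,3.886)
cell (10,2): code 0010 → (10.000,2.274)–(10.465,3.000)
cell (10,3): code 0001 → (10.465,3.000)–(10.000,3.613)
total: 20 segments, chained into 2 closed loop(s), length Σ = 15.532161

segments=20 loops=2 length=15.532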